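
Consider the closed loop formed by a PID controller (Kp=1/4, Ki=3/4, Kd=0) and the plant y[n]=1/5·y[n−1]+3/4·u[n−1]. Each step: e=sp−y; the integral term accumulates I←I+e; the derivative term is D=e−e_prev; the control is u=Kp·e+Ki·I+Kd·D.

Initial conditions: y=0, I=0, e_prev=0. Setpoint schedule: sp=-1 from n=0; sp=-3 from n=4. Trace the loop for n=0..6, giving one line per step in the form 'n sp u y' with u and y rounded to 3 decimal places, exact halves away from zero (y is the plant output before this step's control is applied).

0 -1 -1.000 0.000
1 -1 -1.000 -0.750
2 -1 -1.038 -0.900
3 -1 -1.054 -0.958
4 -3 -3.062 -0.982
5 -3 -3.064 -2.493
6 -3 -3.141 -2.797

(exact arithmetic carried between steps; '≈' marks a value shown rounded to 6 d.p. or computed from one; I and e_prev carry over from the previous line; the table rounds u and y to 3 d.p., halves away from zero)
n=0: y=0, sp=-1, e=sp−y=-1; I=-1, D=e−e_prev=-1; u=1/4·(-1)+3/4·(-1)+0·(-1)=-1; next y=1/5·0+3/4·(-1)=-0.75
n=1: y=-0.75, sp=-1, e=sp−y=-0.25; I=-1.25, D=e−e_prev=0.75; u=1/4·(-0.25)+3/4·(-1.25)+0·0.75=-1; next y=1/5·(-0.75)+3/4·(-1)=-0.9
n=2: y=-0.9, sp=-1, e=sp−y=-0.1; I=-1.35, D=e−e_prev=0.15; u=1/4·(-0.1)+3/4·(-1.35)+0·0.15=-1.0375; next y=1/5·(-0.9)+3/4·(-1.0375)=-0.958125
n=3: y=-0.958125, sp=-1, e=sp−y=-0.041875; I=-1.391875, D=e−e_prev=0.058125; u=1/4·(-0.041875)+3/4·(-1.391875)+0·0.058125=-1.054375; next y=1/5·(-0.958125)+3/4·(-1.054375)≈-0.982406
n=4: y≈-0.982406, sp=-3, e=sp−y≈-2.017594; I≈-3.409469, D=e−e_prev≈-1.975719; u=1/4·(-2.017594)+3/4·(-3.409469)+0·(-1.975719)≈-3.0615; next y=1/5·(-0.982406)+3/4·(-3.0615)≈-2.492606
n=5: y≈-2.492606, sp=-3, e=sp−y≈-0.507394; I≈-3.916863, D=e−e_prev≈1.5102; u=1/4·(-0.507394)+3/4·(-3.916863)+0·1.5102≈-3.064495; next y=1/5·(-2.492606)+3/4·(-3.064495)≈-2.796893
n=6: y≈-2.796893, sp=-3, e=sp−y≈-0.203107; I≈-4.119970, D=e−e_prev≈0.304286; u=1/4·(-0.203107)+3/4·(-4.119970)+0·0.304286≈-3.140754; next y=1/5·(-2.796893)+3/4·(-3.140754)≈-2.914944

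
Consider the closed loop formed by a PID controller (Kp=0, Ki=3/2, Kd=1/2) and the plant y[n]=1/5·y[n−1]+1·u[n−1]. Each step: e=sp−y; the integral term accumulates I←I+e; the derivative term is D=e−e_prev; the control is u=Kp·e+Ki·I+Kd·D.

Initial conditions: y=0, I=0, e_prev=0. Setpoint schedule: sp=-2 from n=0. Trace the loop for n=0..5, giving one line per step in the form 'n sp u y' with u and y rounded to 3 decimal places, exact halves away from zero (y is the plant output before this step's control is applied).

(exact arithmetic carried between steps; '≈' marks a value shown rounded to 6 d.p. or computed from one; I and e_prev carry over from the previous line; the table rounds u and y to 3 d.p., halves away from zero)
n=0: y=0, sp=-2, e=sp−y=-2; I=-2, D=e−e_prev=-2; u=0·(-2)+3/2·(-2)+1/2·(-2)=-4; next y=1/5·0+1·(-4)=-4
n=1: y=-4, sp=-2, e=sp−y=2; I=0, D=e−e_prev=4; u=0·2+3/2·0+1/2·4=2; next y=1/5·(-4)+1·2=1.2
n=2: y=1.2, sp=-2, e=sp−y=-3.2; I=-3.2, D=e−e_prev=-5.2; u=0·(-3.2)+3/2·(-3.2)+1/2·(-5.2)=-7.4; next y=1/5·1.2+1·(-7.4)=-7.16
n=3: y=-7.16, sp=-2, e=sp−y=5.16; I=1.96, D=e−e_prev=8.36; u=0·5.16+3/2·1.96+1/2·8.36=7.12; next y=1/5·(-7.16)+1·7.12=5.688
n=4: y=5.688, sp=-2, e=sp−y=-7.688; I=-5.728, D=e−e_prev=-12.848; u=0·(-7.688)+3/2·(-5.728)+1/2·(-12.848)=-15.016; next y=1/5·5.688+1·(-15.016)=-13.8784
n=5: y=-13.8784, sp=-2, e=sp−y=11.8784; I=6.1504, D=e−e_prev=19.5664; u=0·11.8784+3/2·6.1504+1/2·19.5664=19.0088; next y=1/5·(-13.8784)+1·19.0088=16.23312

0 -2 -4.000 0.000
1 -2 2.000 -4.000
2 -2 -7.400 1.200
3 -2 7.120 -7.160
4 -2 -15.016 5.688
5 -2 19.009 -13.878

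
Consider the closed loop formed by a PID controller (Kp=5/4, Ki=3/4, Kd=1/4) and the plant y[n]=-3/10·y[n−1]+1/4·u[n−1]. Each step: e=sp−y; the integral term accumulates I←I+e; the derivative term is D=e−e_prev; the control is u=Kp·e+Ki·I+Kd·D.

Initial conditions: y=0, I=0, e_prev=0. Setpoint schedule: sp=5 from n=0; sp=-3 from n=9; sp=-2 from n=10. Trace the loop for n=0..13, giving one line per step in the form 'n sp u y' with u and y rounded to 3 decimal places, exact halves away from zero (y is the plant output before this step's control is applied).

(exact arithmetic carried between steps; '≈' marks a value shown rounded to 6 d.p. or computed from one; I and e_prev carry over from the previous line; the table rounds u and y to 3 d.p., halves away from zero)
n=0: y=0, sp=5, e=sp−y=5; I=5, D=e−e_prev=5; u=5/4·5+3/4·5+1/4·5=11.25; next y=-3/10·0+1/4·11.25=2.8125
n=1: y=2.8125, sp=5, e=sp−y=2.1875; I=7.1875, D=e−e_prev=-2.8125; u=5/4·2.1875+3/4·7.1875+1/4·(-2.8125)=7.421875; next y=-3/10·2.8125+1/4·7.421875≈1.011719
n=2: y≈1.011719, sp=5, e=sp−y≈3.988281; I≈11.175781, D=e−e_prev≈1.800781; u=5/4·3.988281+3/4·11.175781+1/4·1.800781≈13.817383; next y=-3/10·1.011719+1/4·13.817383≈3.150830
n=3: y≈3.150830, sp=5, e=sp−y≈1.849170; I≈13.024951, D=e−e_prev≈-2.139111; u=5/4·1.849170+3/4·13.024951+1/4·(-2.139111)≈11.545398; next y=-3/10·3.150830+1/4·11.545398≈1.941100
n=4: y≈1.941100, sp=5, e=sp−y≈3.058900; I≈16.083851, D=e−e_prev≈1.209730; u=5/4·3.058900+3/4·16.083851+1/4·1.209730≈16.188945; next y=-3/10·1.941100+1/4·16.188945≈3.464906
n=5: y≈3.464906, sp=5, e=sp−y≈1.535094; I≈17.618945, D=e−e_prev≈-1.523806; u=5/4·1.535094+3/4·17.618945+1/4·(-1.523806)≈14.752124; next y=-3/10·3.464906+1/4·14.752124≈2.648559
n=6: y≈2.648559, sp=5, e=sp−y≈2.351441; I≈19.970385, D=e−e_prev≈0.816347; u=5/4·2.351441+3/4·19.970385+1/4·0.816347≈18.121177; next y=-3/10·2.648559+1/4·18.121177≈3.735726
n=7: y≈3.735726, sp=5, e=sp−y≈1.264274; I≈21.234659, D=e−e_prev≈-1.087167; u=5/4·1.264274+3/4·21.234659+1/4·(-1.087167)≈17.234545; next y=-3/10·3.735726+1/4·17.234545≈3.187918
n=8: y≈3.187918, sp=5, e=sp−y≈1.812082; I≈23.046741, D=e−e_prev≈0.547808; u=5/4·1.812082+3/4·23.046741+1/4·0.547808≈19.687110; next y=-3/10·3.187918+1/4·19.687110≈3.965402
n=9: y≈3.965402, sp=-3, e=sp−y≈-6.965402; I≈16.081339, D=e−e_prev≈-8.777484; u=5/4·(-6.965402)+3/4·16.081339+1/4·(-8.777484)≈1.159881; next y=-3/10·3.965402+1/4·1.159881≈-0.899650
n=10: y≈-0.899650, sp=-2, e=sp−y≈-1.100350; I≈14.980989, D=e−e_prev≈5.865052; u=5/4·(-1.100350)+3/4·14.980989+1/4·5.865052≈11.326568; next y=-3/10·(-0.899650)+1/4·11.326568≈3.101537
n=11: y≈3.101537, sp=-2, e=sp−y≈-5.101537; I≈9.879452, D=e−e_prev≈-4.001188; u=5/4·(-5.101537)+3/4·9.879452+1/4·(-4.001188)≈0.032371; next y=-3/10·3.101537+1/4·0.032371≈-0.922368
n=12: y≈-0.922368, sp=-2, e=sp−y≈-1.077632; I≈8.801821, D=e−e_prev≈4.023906; u=5/4·(-1.077632)+3/4·8.801821+1/4·4.023906≈6.260302; next y=-3/10·(-0.922368)+1/4·6.260302≈1.841786
n=13: y≈1.841786, sp=-2, e=sp−y≈-3.841786; I≈4.960034, D=e−e_prev≈-2.764155; u=5/4·(-3.841786)+3/4·4.960034+1/4·(-2.764155)≈-1.773246; next y=-3/10·1.841786+1/4·(-1.773246)≈-0.995847

0 5 11.250 0.000
1 5 7.422 2.813
2 5 13.817 1.012
3 5 11.545 3.151
4 5 16.189 1.941
5 5 14.752 3.465
6 5 18.121 2.649
7 5 17.235 3.736
8 5 19.687 3.188
9 -3 1.160 3.965
10 -2 11.327 -0.900
11 -2 0.032 3.102
12 -2 6.260 -0.922
13 -2 -1.773 1.842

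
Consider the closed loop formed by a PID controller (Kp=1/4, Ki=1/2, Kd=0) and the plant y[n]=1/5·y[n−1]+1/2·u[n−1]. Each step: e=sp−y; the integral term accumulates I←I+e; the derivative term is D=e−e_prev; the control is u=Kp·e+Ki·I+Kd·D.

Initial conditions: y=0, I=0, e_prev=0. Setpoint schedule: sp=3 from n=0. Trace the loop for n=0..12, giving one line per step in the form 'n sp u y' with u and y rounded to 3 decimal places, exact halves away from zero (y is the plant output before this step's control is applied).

(exact arithmetic carried between steps; '≈' marks a value shown rounded to 6 d.p. or computed from one; I and e_prev carry over from the previous line; the table rounds u and y to 3 d.p., halves away from zero)
n=0: y=0, sp=3, e=sp−y=3; I=3, D=e−e_prev=3; u=1/4·3+1/2·3+0·3=2.25; next y=1/5·0+1/2·2.25=1.125
n=1: y=1.125, sp=3, e=sp−y=1.875; I=4.875, D=e−e_prev=-1.125; u=1/4·1.875+1/2·4.875+0·(-1.125)=2.90625; next y=1/5·1.125+1/2·2.90625=1.678125
n=2: y=1.678125, sp=3, e=sp−y=1.321875; I=6.196875, D=e−e_prev=-0.553125; u=1/4·1.321875+1/2·6.196875+0·(-0.553125)≈3.428906; next y=1/5·1.678125+1/2·3.428906≈2.050078
n=3: y≈2.050078, sp=3, e=sp−y≈0.949922; I≈7.146797, D=e−e_prev≈-0.371953; u=1/4·0.949922+1/2·7.146797+0·(-0.371953)≈3.810879; next y=1/5·2.050078+1/2·3.810879≈2.315455
n=4: y≈2.315455, sp=3, e=sp−y≈0.684545; I≈7.831342, D=e−e_prev≈-0.265377; u=1/4·0.684545+1/2·7.831342+0·(-0.265377)≈4.086807; next y=1/5·2.315455+1/2·4.086807≈2.506495
n=5: y≈2.506495, sp=3, e=sp−y≈0.493505; I≈8.324847, D=e−e_prev≈-0.191040; u=1/4·0.493505+1/2·8.324847+0·(-0.191040)≈4.285800; next y=1/5·2.506495+1/2·4.285800≈2.644199
n=6: y≈2.644199, sp=3, e=sp−y≈0.355801; I≈8.680648, D=e−e_prev≈-0.137704; u=1/4·0.355801+1/2·8.680648+0·(-0.137704)≈4.429274; next y=1/5·2.644199+1/2·4.429274≈2.743477
n=7: y≈2.743477, sp=3, e=sp−y≈0.256523; I≈8.937171, D=e−e_prev≈-0.099278; u=1/4·0.256523+1/2·8.937171+0·(-0.099278)≈4.532716; next y=1/5·2.743477+1/2·4.532716≈2.815054
n=8: y≈2.815054, sp=3, e=sp−y≈0.184946; I≈9.122118, D=e−e_prev≈-0.071577; u=1/4·0.184946+1/2·9.122118+0·(-0.071577)≈4.607295; next y=1/5·2.815054+1/2·4.607295≈2.866658
n=9: y≈2.866658, sp=3, e=sp−y≈0.133342; I≈9.255459, D=e−e_prev≈-0.051605; u=1/4·0.133342+1/2·9.255459+0·(-0.051605)≈4.661065; next y=1/5·2.866658+1/2·4.661065≈2.903864
n=10: y≈2.903864, sp=3, e=sp−y≈0.096136; I≈9.351595, D=e−e_prev≈-0.037206; u=1/4·0.096136+1/2·9.351595+0·(-0.037206)≈4.699831; next y=1/5·2.903864+1/2·4.699831≈2.930689
n=11: y≈2.930689, sp=3, e=sp−y≈0.069311; I≈9.420906, D=e−e_prev≈-0.026824; u=1/4·0.069311+1/2·9.420906+0·(-0.026824)≈4.727781; next y=1/5·2.930689+1/2·4.727781≈2.950028
n=12: y≈2.950028, sp=3, e=sp−y≈0.049972; I≈9.470878, D=e−e_prev≈-0.019340; u=1/4·0.049972+1/2·9.470878+0·(-0.019340)≈4.747932; next y=1/5·2.950028+1/2·4.747932≈2.963972

0 3 2.250 0.000
1 3 2.906 1.125
2 3 3.429 1.678
3 3 3.811 2.050
4 3 4.087 2.315
5 3 4.286 2.506
6 3 4.429 2.644
7 3 4.533 2.743
8 3 4.607 2.815
9 3 4.661 2.867
10 3 4.700 2.904
11 3 4.728 2.931
12 3 4.748 2.950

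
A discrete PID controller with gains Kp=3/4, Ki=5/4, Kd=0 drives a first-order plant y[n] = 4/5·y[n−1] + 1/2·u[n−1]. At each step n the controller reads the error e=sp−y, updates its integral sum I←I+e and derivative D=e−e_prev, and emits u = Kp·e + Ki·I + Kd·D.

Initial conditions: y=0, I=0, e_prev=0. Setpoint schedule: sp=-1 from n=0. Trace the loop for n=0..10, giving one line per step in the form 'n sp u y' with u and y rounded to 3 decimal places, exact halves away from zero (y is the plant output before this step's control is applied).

0 -1 -2.000 0.000
1 -1 -1.250 -1.000
2 -1 -0.400 -1.425
3 -1 -0.039 -1.340
4 -1 -0.111 -1.091
5 -1 -0.322 -0.929
6 -1 -0.461 -0.904
7 -1 -0.482 -0.954
8 -1 -0.439 -1.004
9 -1 -0.397 -1.023
10 -1 -0.381 -1.017

(exact arithmetic carried between steps; '≈' marks a value shown rounded to 6 d.p. or computed from one; I and e_prev carry over from the previous line; the table rounds u and y to 3 d.p., halves away from zero)
n=0: y=0, sp=-1, e=sp−y=-1; I=-1, D=e−e_prev=-1; u=3/4·(-1)+5/4·(-1)+0·(-1)=-2; next y=4/5·0+1/2·(-2)=-1
n=1: y=-1, sp=-1, e=sp−y=0; I=-1, D=e−e_prev=1; u=3/4·0+5/4·(-1)+0·1=-1.25; next y=4/5·(-1)+1/2·(-1.25)=-1.425
n=2: y=-1.425, sp=-1, e=sp−y=0.425; I=-0.575, D=e−e_prev=0.425; u=3/4·0.425+5/4·(-0.575)+0·0.425=-0.4; next y=4/5·(-1.425)+1/2·(-0.4)=-1.34
n=3: y=-1.34, sp=-1, e=sp−y=0.34; I=-0.235, D=e−e_prev=-0.085; u=3/4·0.34+5/4·(-0.235)+0·(-0.085)=-0.03875; next y=4/5·(-1.34)+1/2·(-0.03875)=-1.091375
n=4: y=-1.091375, sp=-1, e=sp−y=0.091375; I=-0.143625, D=e−e_prev=-0.248625; u=3/4·0.091375+5/4·(-0.143625)+0·(-0.248625)=-0.111; next y=4/5·(-1.091375)+1/2·(-0.111)=-0.9286
n=5: y=-0.9286, sp=-1, e=sp−y=-0.0714; I=-0.215025, D=e−e_prev=-0.162775; u=3/4·(-0.0714)+5/4·(-0.215025)+0·(-0.162775)≈-0.322331; next y=4/5·(-0.9286)+1/2·(-0.322331)≈-0.904046
n=6: y≈-0.904046, sp=-1, e=sp−y≈-0.095954; I≈-0.310979, D=e−e_prev≈-0.024554; u=3/4·(-0.095954)+5/4·(-0.310979)+0·(-0.024554)≈-0.46069; next y=4/5·(-0.904046)+1/2·(-0.46069)≈-0.953582
n=7: y≈-0.953582, sp=-1, e=sp−y≈-0.046419; I≈-0.357398, D=e−e_prev≈0.049536; u=3/4·(-0.046419)+5/4·(-0.357398)+0·0.049536≈-0.481561; next y=4/5·(-0.953582)+1/2·(-0.481561)≈-1.003646
n=8: y≈-1.003646, sp=-1, e=sp−y≈0.003646; I≈-0.353752, D=e−e_prev≈0.050064; u=3/4·0.003646+5/4·(-0.353752)+0·0.050064≈-0.439456; next y=4/5·(-1.003646)+1/2·(-0.439456)≈-1.022645
n=9: y≈-1.022645, sp=-1, e=sp−y≈0.022645; I≈-0.331108, D=e−e_prev≈0.018999; u=3/4·0.022645+5/4·(-0.331108)+0·0.018999≈-0.396901; next y=4/5·(-1.022645)+1/2·(-0.396901)≈-1.016566
n=10: y≈-1.016566, sp=-1, e=sp−y≈0.016566; I≈-0.314541, D=e−e_prev≈-0.006078; u=3/4·0.016566+5/4·(-0.314541)+0·(-0.006078)≈-0.380752; next y=4/5·(-1.016566)+1/2·(-0.380752)≈-1.003629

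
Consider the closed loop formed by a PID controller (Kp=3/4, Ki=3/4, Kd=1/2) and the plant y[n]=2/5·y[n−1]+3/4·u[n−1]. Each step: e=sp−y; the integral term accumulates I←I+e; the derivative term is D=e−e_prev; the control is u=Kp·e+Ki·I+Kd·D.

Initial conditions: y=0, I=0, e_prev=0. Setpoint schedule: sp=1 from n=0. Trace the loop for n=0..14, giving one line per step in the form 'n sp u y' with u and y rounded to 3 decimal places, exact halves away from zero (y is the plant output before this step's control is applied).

0 1 2.000 0.000
1 1 -0.750 1.500
2 1 2.550 0.038
3 1 -1.239 1.928
4 1 3.182 -0.159
5 1 -1.955 2.323
6 1 4.014 -0.537
7 1 -2.929 2.796
8 1 5.139 -1.079
9 1 -4.242 3.423
10 1 6.662 -1.812
11 1 -6.014 4.271
12 1 8.721 -2.802
13 1 -8.408 5.420
14 1 11.504 -4.138

(exact arithmetic carried between steps; '≈' marks a value shown rounded to 6 d.p. or computed from one; I and e_prev carry over from the previous line; the table rounds u and y to 3 d.p., halves away from zero)
n=0: y=0, sp=1, e=sp−y=1; I=1, D=e−e_prev=1; u=3/4·1+3/4·1+1/2·1=2; next y=2/5·0+3/4·2=1.5
n=1: y=1.5, sp=1, e=sp−y=-0.5; I=0.5, D=e−e_prev=-1.5; u=3/4·(-0.5)+3/4·0.5+1/2·(-1.5)=-0.75; next y=2/5·1.5+3/4·(-0.75)=0.0375
n=2: y=0.0375, sp=1, e=sp−y=0.9625; I=1.4625, D=e−e_prev=1.4625; u=3/4·0.9625+3/4·1.4625+1/2·1.4625=2.55; next y=2/5·0.0375+3/4·2.55=1.9275
n=3: y=1.9275, sp=1, e=sp−y=-0.9275; I=0.535, D=e−e_prev=-1.89; u=3/4·(-0.9275)+3/4·0.535+1/2·(-1.89)=-1.239375; next y=2/5·1.9275+3/4·(-1.239375)≈-0.158531
n=4: y≈-0.158531, sp=1, e=sp−y≈1.158531; I≈1.693531, D=e−e_prev≈2.086031; u=3/4·1.158531+3/4·1.693531+1/2·2.086031≈3.182063; next y=2/5·(-0.158531)+3/4·3.182063≈2.323134
n=5: y≈2.323134, sp=1, e=sp−y≈-1.323134; I≈0.370397, D=e−e_prev≈-2.481666; u=3/4·(-1.323134)+3/4·0.370397+1/2·(-2.481666)≈-1.955386; next y=2/5·2.323134+3/4·(-1.955386)≈-0.537286
n=6: y≈-0.537286, sp=1, e=sp−y≈1.537286; I≈1.907683, D=e−e_prev≈2.860420; u=3/4·1.537286+3/4·1.907683+1/2·2.860420≈4.013936; next y=2/5·(-0.537286)+3/4·4.013936≈2.795538
n=7: y≈2.795538, sp=1, e=sp−y≈-1.795538; I≈0.112145, D=e−e_prev≈-3.332824; u=3/4·(-1.795538)+3/4·0.112145+1/2·(-3.332824)≈-2.928957; next y=2/5·2.795538+3/4·(-2.928957)≈-1.078502
n=8: y≈-1.078502, sp=1, e=sp−y≈2.078502; I≈2.190647, D=e−e_prev≈3.874040; u=3/4·2.078502+3/4·2.190647+1/2·3.874040≈5.138882; next y=2/5·(-1.078502)+3/4·5.138882≈3.422761
n=9: y≈3.422761, sp=1, e=sp−y≈-2.422761; I≈-0.232114, D=e−e_prev≈-4.501263; u=3/4·(-2.422761)+3/4·(-0.232114)+1/2·(-4.501263)≈-4.241787; next y=2/5·3.422761+3/4·(-4.241787)≈-1.812236
n=10: y≈-1.812236, sp=1, e=sp−y≈2.812236; I≈2.580123, D=e−e_prev≈5.234997; u=3/4·2.812236+3/4·2.580123+1/2·5.234997≈6.661768; next y=2/5·(-1.812236)+3/4·6.661768≈4.271431
n=11: y≈4.271431, sp=1, e=sp−y≈-3.271431; I≈-0.691309, D=e−e_prev≈-6.083667; u=3/4·(-3.271431)+3/4·(-0.691309)+1/2·(-6.083667)≈-6.013889; next y=2/5·4.271431+3/4·(-6.013889)≈-2.801844
n=12: y≈-2.801844, sp=1, e=sp−y≈3.801844; I≈3.110535, D=e−e_prev≈7.073275; u=3/4·3.801844+3/4·3.110535+1/2·7.073275≈8.720922; next y=2/5·(-2.801844)+3/4·8.720922≈5.419954
n=13: y≈5.419954, sp=1, e=sp−y≈-4.419954; I≈-1.309419, D=e−e_prev≈-8.221798; u=3/4·(-4.419954)+3/4·(-1.309419)+1/2·(-8.221798)≈-8.407928; next y=2/5·5.419954+3/4·(-8.407928)≈-4.137965
n=14: y≈-4.137965, sp=1, e=sp−y≈5.137965; I≈3.828546, D=e−e_prev≈9.557919; u=3/4·5.137965+3/4·3.828546+1/2·9.557919≈11.503842; next y=2/5·(-4.137965)+3/4·11.503842≈6.972696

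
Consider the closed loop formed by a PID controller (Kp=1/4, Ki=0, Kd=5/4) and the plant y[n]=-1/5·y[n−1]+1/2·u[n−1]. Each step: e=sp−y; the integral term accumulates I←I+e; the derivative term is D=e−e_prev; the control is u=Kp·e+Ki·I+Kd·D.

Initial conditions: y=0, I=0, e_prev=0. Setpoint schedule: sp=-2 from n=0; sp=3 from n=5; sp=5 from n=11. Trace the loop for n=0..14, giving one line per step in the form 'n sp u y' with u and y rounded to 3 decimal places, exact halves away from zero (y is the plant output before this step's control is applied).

(exact arithmetic carried between steps; '≈' marks a value shown rounded to 6 d.p. or computed from one; I and e_prev carry over from the previous line; the table rounds u and y to 3 d.p., halves away from zero)
n=0: y=0, sp=-2, e=sp−y=-2; I=-2, D=e−e_prev=-2; u=1/4·(-2)+0·(-2)+5/4·(-2)=-3; next y=-1/5·0+1/2·(-3)=-1.5
n=1: y=-1.5, sp=-2, e=sp−y=-0.5; I=-2.5, D=e−e_prev=1.5; u=1/4·(-0.5)+0·(-2.5)+5/4·1.5=1.75; next y=-1/5·(-1.5)+1/2·1.75=1.175
n=2: y=1.175, sp=-2, e=sp−y=-3.175; I=-5.675, D=e−e_prev=-2.675; u=1/4·(-3.175)+0·(-5.675)+5/4·(-2.675)=-4.1375; next y=-1/5·1.175+1/2·(-4.1375)=-2.30375
n=3: y=-2.30375, sp=-2, e=sp−y=0.30375; I=-5.37125, D=e−e_prev=3.47875; u=1/4·0.30375+0·(-5.37125)+5/4·3.47875=4.424375; next y=-1/5·(-2.30375)+1/2·4.424375≈2.672938
n=4: y≈2.672938, sp=-2, e=sp−y≈-4.672938; I≈-10.044188, D=e−e_prev≈-4.976688; u=1/4·(-4.672938)+0·(-10.044188)+5/4·(-4.976688)≈-7.389094; next y=-1/5·2.672938+1/2·(-7.389094)≈-4.229134
n=5: y≈-4.229134, sp=3, e=sp−y≈7.229134; I≈-2.815053, D=e−e_prev≈11.902072; u=1/4·7.229134+0·(-2.815053)+5/4·11.902072≈16.684873; next y=-1/5·(-4.229134)+1/2·16.684873≈9.188264
n=6: y≈9.188264, sp=3, e=sp−y≈-6.188264; I≈-9.003317, D=e−e_prev≈-13.417398; u=1/4·(-6.188264)+0·(-9.003317)+5/4·(-13.417398)≈-18.318813; next y=-1/5·9.188264+1/2·(-18.318813)≈-10.997059
n=7: y≈-10.997059, sp=3, e=sp−y≈13.997059; I≈4.993743, D=e−e_prev≈20.185323; u=1/4·13.997059+0·4.993743+5/4·20.185323≈28.730919; next y=-1/5·(-10.997059)+1/2·28.730919≈16.564871
n=8: y≈16.564871, sp=3, e=sp−y≈-13.564871; I≈-8.571128, D=e−e_prev≈-27.561931; u=1/4·(-13.564871)+0·(-8.571128)+5/4·(-27.561931)≈-37.843631; next y=-1/5·16.564871+1/2·(-37.843631)≈-22.234790
n=9: y≈-22.234790, sp=3, e=sp−y≈25.234790; I≈16.663661, D=e−e_prev≈38.799661; u=1/4·25.234790+0·16.663661+5/4·38.799661≈54.808274; next y=-1/5·(-22.234790)+1/2·54.808274≈31.851095
n=10: y≈31.851095, sp=3, e=sp−y≈-28.851095; I≈-12.187433, D=e−e_prev≈-54.085884; u=1/4·(-28.851095)+0·(-12.187433)+5/4·(-54.085884)≈-74.820129; next y=-1/5·31.851095+1/2·(-74.820129)≈-43.780284
n=11: y≈-43.780284, sp=5, e=sp−y≈48.780284; I≈36.592850, D=e−e_prev≈77.631378; u=1/4·48.780284+0·36.592850+5/4·77.631378≈109.234294; next y=-1/5·(-43.780284)+1/2·109.234294≈63.373204
n=12: y≈63.373204, sp=5, e=sp−y≈-58.373204; I≈-21.780354, D=e−e_prev≈-107.153487; u=1/4·(-58.373204)+0·(-21.780354)+5/4·(-107.153487)≈-148.535160; next y=-1/5·63.373204+1/2·(-148.535160)≈-86.942221
n=13: y≈-86.942221, sp=5, e=sp−y≈91.942221; I≈70.161867, D=e−e_prev≈150.315424; u=1/4·91.942221+0·70.161867+5/4·150.315424≈210.879836; next y=-1/5·(-86.942221)+1/2·210.879836≈122.828362
n=14: y≈122.828362, sp=5, e=sp−y≈-117.828362; I≈-47.666495, D=e−e_prev≈-209.770583; u=1/4·(-117.828362)+0·(-47.666495)+5/4·(-209.770583)≈-291.670319; next y=-1/5·122.828362+1/2·(-291.670319)≈-170.400832

0 -2 -3.000 0.000
1 -2 1.750 -1.500
2 -2 -4.138 1.175
3 -2 4.424 -2.304
4 -2 -7.389 2.673
5 3 16.685 -4.229
6 3 -18.319 9.188
7 3 28.731 -10.997
8 3 -37.844 16.565
9 3 54.808 -22.235
10 3 -74.820 31.851
11 5 109.234 -43.780
12 5 -148.535 63.373
13 5 210.880 -86.942
14 5 -291.670 122.828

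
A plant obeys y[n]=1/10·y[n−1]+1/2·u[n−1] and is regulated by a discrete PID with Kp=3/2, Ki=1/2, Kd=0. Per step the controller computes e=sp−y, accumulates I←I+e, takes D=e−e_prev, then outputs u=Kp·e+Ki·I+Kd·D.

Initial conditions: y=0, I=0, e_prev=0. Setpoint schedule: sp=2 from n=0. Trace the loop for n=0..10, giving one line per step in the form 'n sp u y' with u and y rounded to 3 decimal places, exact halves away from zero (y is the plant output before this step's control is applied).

(exact arithmetic carried between steps; '≈' marks a value shown rounded to 6 d.p. or computed from one; I and e_prev carry over from the previous line; the table rounds u and y to 3 d.p., halves away from zero)
n=0: y=0, sp=2, e=sp−y=2; I=2, D=e−e_prev=2; u=3/2·2+1/2·2+0·2=4; next y=1/10·0+1/2·4=2
n=1: y=2, sp=2, e=sp−y=0; I=2, D=e−e_prev=-2; u=3/2·0+1/2·2+0·(-2)=1; next y=1/10·2+1/2·1=0.7
n=2: y=0.7, sp=2, e=sp−y=1.3; I=3.3, D=e−e_prev=1.3; u=3/2·1.3+1/2·3.3+0·1.3=3.6; next y=1/10·0.7+1/2·3.6=1.87
n=3: y=1.87, sp=2, e=sp−y=0.13; I=3.43, D=e−e_prev=-1.17; u=3/2·0.13+1/2·3.43+0·(-1.17)=1.91; next y=1/10·1.87+1/2·1.91=1.142
n=4: y=1.142, sp=2, e=sp−y=0.858; I=4.288, D=e−e_prev=0.728; u=3/2·0.858+1/2·4.288+0·0.728=3.431; next y=1/10·1.142+1/2·3.431=1.8297
n=5: y=1.8297, sp=2, e=sp−y=0.1703; I=4.4583, D=e−e_prev=-0.6877; u=3/2·0.1703+1/2·4.4583+0·(-0.6877)=2.4846; next y=1/10·1.8297+1/2·2.4846=1.42527
n=6: y=1.42527, sp=2, e=sp−y=0.57473; I=5.03303, D=e−e_prev=0.40443; u=3/2·0.57473+1/2·5.03303+0·0.40443=3.37861; next y=1/10·1.42527+1/2·3.37861=1.831832
n=7: y=1.831832, sp=2, e=sp−y=0.168168; I=5.201198, D=e−e_prev=-0.406562; u=3/2·0.168168+1/2·5.201198+0·(-0.406562)=2.852851; next y=1/10·1.831832+1/2·2.852851≈1.609609
n=8: y≈1.609609, sp=2, e=sp−y≈0.390391; I≈5.591589, D=e−e_prev≈0.222223; u=3/2·0.390391+1/2·5.591589+0·0.222223≈3.381382; next y=1/10·1.609609+1/2·3.381382≈1.851652
n=9: y≈1.851652, sp=2, e=sp−y≈0.148348; I≈5.739938, D=e−e_prev≈-0.242043; u=3/2·0.148348+1/2·5.739938+0·(-0.242043)≈3.092491; next y=1/10·1.851652+1/2·3.092491≈1.731411
n=10: y≈1.731411, sp=2, e=sp−y≈0.268589; I≈6.008527, D=e−e_prev≈0.120241; u=3/2·0.268589+1/2·6.008527+0·0.120241≈3.407147; next y=1/10·1.731411+1/2·3.407147≈1.876715

0 2 4.000 0.000
1 2 1.000 2.000
2 2 3.600 0.700
3 2 1.910 1.870
4 2 3.431 1.142
5 2 2.485 1.830
6 2 3.379 1.425
7 2 2.853 1.832
8 2 3.381 1.610
9 2 3.092 1.852
10 2 3.407 1.731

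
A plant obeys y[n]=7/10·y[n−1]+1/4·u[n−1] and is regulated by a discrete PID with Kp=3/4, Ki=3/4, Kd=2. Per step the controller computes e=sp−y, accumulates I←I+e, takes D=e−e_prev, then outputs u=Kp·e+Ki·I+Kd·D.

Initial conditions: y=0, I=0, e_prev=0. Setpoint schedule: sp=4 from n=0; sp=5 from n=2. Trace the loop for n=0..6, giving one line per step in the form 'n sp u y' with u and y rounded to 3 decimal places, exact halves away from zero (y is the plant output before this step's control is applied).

(exact arithmetic carried between steps; '≈' marks a value shown rounded to 6 d.p. or computed from one; I and e_prev carry over from the previous line; the table rounds u and y to 3 d.p., halves away from zero)
n=0: y=0, sp=4, e=sp−y=4; I=4, D=e−e_prev=4; u=3/4·4+3/4·4+2·4=14; next y=7/10·0+1/4·14=3.5
n=1: y=3.5, sp=4, e=sp−y=0.5; I=4.5, D=e−e_prev=-3.5; u=3/4·0.5+3/4·4.5+2·(-3.5)=-3.25; next y=7/10·3.5+1/4·(-3.25)=1.6375
n=2: y=1.6375, sp=5, e=sp−y=3.3625; I=7.8625, D=e−e_prev=2.8625; u=3/4·3.3625+3/4·7.8625+2·2.8625=14.14375; next y=7/10·1.6375+1/4·14.14375≈4.682188
n=3: y≈4.682188, sp=5, e=sp−y≈0.317813; I≈8.180313, D=e−e_prev≈-3.044688; u=3/4·0.317813+3/4·8.180313+2·(-3.044688)≈0.284219; next y=7/10·4.682188+1/4·0.284219≈3.348586
n=4: y≈3.348586, sp=5, e=sp−y≈1.651414; I≈9.831727, D=e−e_prev≈1.333602; u=3/4·1.651414+3/4·9.831727+2·1.333602≈11.279559; next y=7/10·3.348586+1/4·11.279559≈5.163900
n=5: y≈5.163900, sp=5, e=sp−y≈-0.163900; I≈9.667827, D=e−e_prev≈-1.815314; u=3/4·(-0.163900)+3/4·9.667827+2·(-1.815314)≈3.497317; next y=7/10·5.163900+1/4·3.497317≈4.489059
n=6: y≈4.489059, sp=5, e=sp−y≈0.510941; I≈10.178768, D=e−e_prev≈0.674841; u=3/4·0.510941+3/4·10.178768+2·0.674841≈9.366962; next y=7/10·4.489059+1/4·9.366962≈5.484082

0 4 14.000 0.000
1 4 -3.250 3.500
2 5 14.144 1.638
3 5 0.284 4.682
4 5 11.280 3.349
5 5 3.497 5.164
6 5 9.367 4.489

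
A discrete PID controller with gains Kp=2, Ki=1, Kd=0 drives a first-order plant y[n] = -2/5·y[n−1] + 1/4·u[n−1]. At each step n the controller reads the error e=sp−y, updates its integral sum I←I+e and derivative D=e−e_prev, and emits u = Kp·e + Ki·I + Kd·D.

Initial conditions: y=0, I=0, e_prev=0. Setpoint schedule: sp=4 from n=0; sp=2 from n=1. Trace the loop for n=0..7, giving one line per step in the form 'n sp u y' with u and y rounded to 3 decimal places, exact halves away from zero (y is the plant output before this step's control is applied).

(exact arithmetic carried between steps; '≈' marks a value shown rounded to 6 d.p. or computed from one; I and e_prev carry over from the previous line; the table rounds u and y to 3 d.p., halves away from zero)
n=0: y=0, sp=4, e=sp−y=4; I=4, D=e−e_prev=4; u=2·4+1·4+0·4=12; next y=-2/5·0+1/4·12=3
n=1: y=3, sp=2, e=sp−y=-1; I=3, D=e−e_prev=-5; u=2·(-1)+1·3+0·(-5)=1; next y=-2/5·3+1/4·1=-0.95
n=2: y=-0.95, sp=2, e=sp−y=2.95; I=5.95, D=e−e_prev=3.95; u=2·2.95+1·5.95+0·3.95=11.85; next y=-2/5·(-0.95)+1/4·11.85=3.3425
n=3: y=3.3425, sp=2, e=sp−y=-1.3425; I=4.6075, D=e−e_prev=-4.2925; u=2·(-1.3425)+1·4.6075+0·(-4.2925)=1.9225; next y=-2/5·3.3425+1/4·1.9225=-0.856375
n=4: y=-0.856375, sp=2, e=sp−y=2.856375; I=7.463875, D=e−e_prev=4.198875; u=2·2.856375+1·7.463875+0·4.198875=13.176625; next y=-2/5·(-0.856375)+1/4·13.176625≈3.636706
n=5: y≈3.636706, sp=2, e=sp−y≈-1.636706; I≈5.827169, D=e−e_prev≈-4.493081; u=2·(-1.636706)+1·5.827169+0·(-4.493081)≈2.553756; next y=-2/5·3.636706+1/4·2.553756≈-0.816243
n=6: y≈-0.816243, sp=2, e=sp−y≈2.816243; I≈8.643412, D=e−e_prev≈4.452950; u=2·2.816243+1·8.643412+0·4.452950≈14.275899; next y=-2/5·(-0.816243)+1/4·14.275899≈3.895472
n=7: y≈3.895472, sp=2, e=sp−y≈-1.895472; I≈6.747940, D=e−e_prev≈-4.711716; u=2·(-1.895472)+1·6.747940+0·(-4.711716)≈2.956996; next y=-2/5·3.895472+1/4·2.956996≈-0.818940

0 4 12.000 0.000
1 2 1.000 3.000
2 2 11.850 -0.950
3 2 1.923 3.343
4 2 13.177 -0.856
5 2 2.554 3.637
6 2 14.276 -0.816
7 2 2.957 3.895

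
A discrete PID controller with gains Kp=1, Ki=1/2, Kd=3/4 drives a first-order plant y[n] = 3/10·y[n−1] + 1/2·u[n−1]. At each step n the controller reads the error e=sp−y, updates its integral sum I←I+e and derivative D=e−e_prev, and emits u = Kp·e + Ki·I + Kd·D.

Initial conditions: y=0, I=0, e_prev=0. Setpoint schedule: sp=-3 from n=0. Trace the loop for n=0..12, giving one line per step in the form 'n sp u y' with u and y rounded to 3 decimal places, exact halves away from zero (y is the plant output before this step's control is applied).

(exact arithmetic carried between steps; '≈' marks a value shown rounded to 6 d.p. or computed from one; I and e_prev carry over from the previous line; the table rounds u and y to 3 d.p., halves away from zero)
n=0: y=0, sp=-3, e=sp−y=-3; I=-3, D=e−e_prev=-3; u=1·(-3)+1/2·(-3)+3/4·(-3)=-6.75; next y=3/10·0+1/2·(-6.75)=-3.375
n=1: y=-3.375, sp=-3, e=sp−y=0.375; I=-2.625, D=e−e_prev=3.375; u=1·0.375+1/2·(-2.625)+3/4·3.375=1.59375; next y=3/10·(-3.375)+1/2·1.59375=-0.215625
n=2: y=-0.215625, sp=-3, e=sp−y=-2.784375; I=-5.409375, D=e−e_prev=-3.159375; u=1·(-2.784375)+1/2·(-5.409375)+3/4·(-3.159375)≈-7.858594; next y=3/10·(-0.215625)+1/2·(-7.858594)≈-3.993984
n=3: y≈-3.993984, sp=-3, e=sp−y≈0.993984; I≈-4.415391, D=e−e_prev≈3.778359; u=1·0.993984+1/2·(-4.415391)+3/4·3.778359≈1.620059; next y=3/10·(-3.993984)+1/2·1.620059≈-0.388166
n=4: y≈-0.388166, sp=-3, e=sp−y≈-2.611834; I≈-7.027225, D=e−e_prev≈-3.605818; u=1·(-2.611834)+1/2·(-7.027225)+3/4·(-3.605818)≈-8.829810; next y=3/10·(-0.388166)+1/2·(-8.829810)≈-4.531355
n=5: y≈-4.531355, sp=-3, e=sp−y≈1.531355; I≈-5.495870, D=e−e_prev≈4.143189; u=1·1.531355+1/2·(-5.495870)+3/4·4.143189≈1.890812; next y=3/10·(-4.531355)+1/2·1.890812≈-0.414001
n=6: y≈-0.414001, sp=-3, e=sp−y≈-2.585999; I≈-8.081869, D=e−e_prev≈-4.117354; u=1·(-2.585999)+1/2·(-8.081869)+3/4·(-4.117354)≈-9.714950; next y=3/10·(-0.414001)+1/2·(-9.714950)≈-4.981675
n=7: y≈-4.981675, sp=-3, e=sp−y≈1.981675; I≈-6.100194, D=e−e_prev≈4.567674; u=1·1.981675+1/2·(-6.100194)+3/4·4.567674≈2.357334; next y=3/10·(-4.981675)+1/2·2.357334≈-0.315836
n=8: y≈-0.315836, sp=-3, e=sp−y≈-2.684164; I≈-8.784358, D=e−e_prev≈-4.665839; u=1·(-2.684164)+1/2·(-8.784358)+3/4·(-4.665839)≈-10.575723; next y=3/10·(-0.315836)+1/2·(-10.575723)≈-5.382612
n=9: y≈-5.382612, sp=-3, e=sp−y≈2.382612; I≈-6.401746, D=e−e_prev≈5.066777; u=1·2.382612+1/2·(-6.401746)+3/4·5.066777≈2.981821; next y=3/10·(-5.382612)+1/2·2.981821≈-0.123873
n=10: y≈-0.123873, sp=-3, e=sp−y≈-2.876127; I≈-9.277873, D=e−e_prev≈-5.258739; u=1·(-2.876127)+1/2·(-9.277873)+3/4·(-5.258739)≈-11.459118; next y=3/10·(-0.123873)+1/2·(-11.459118)≈-5.766721
n=11: y≈-5.766721, sp=-3, e=sp−y≈2.766721; I≈-6.511152, D=e−e_prev≈5.642848; u=1·2.766721+1/2·(-6.511152)+3/4·5.642848≈3.743281; next y=3/10·(-5.766721)+1/2·3.743281≈0.141624
n=12: y≈0.141624, sp=-3, e=sp−y≈-3.141624; I≈-9.652776, D=e−e_prev≈-5.908345; u=1·(-3.141624)+1/2·(-9.652776)+3/4·(-5.908345)≈-12.399271; next y=3/10·0.141624+1/2·(-12.399271)≈-6.157148

0 -3 -6.750 0.000
1 -3 1.594 -3.375
2 -3 -7.859 -0.216
3 -3 1.620 -3.994
4 -3 -8.830 -0.388
5 -3 1.891 -4.531
6 -3 -9.715 -0.414
7 -3 2.357 -4.982
8 -3 -10.576 -0.316
9 -3 2.982 -5.383
10 -3 -11.459 -0.124
11 -3 3.743 -5.767
12 -3 -12.399 0.142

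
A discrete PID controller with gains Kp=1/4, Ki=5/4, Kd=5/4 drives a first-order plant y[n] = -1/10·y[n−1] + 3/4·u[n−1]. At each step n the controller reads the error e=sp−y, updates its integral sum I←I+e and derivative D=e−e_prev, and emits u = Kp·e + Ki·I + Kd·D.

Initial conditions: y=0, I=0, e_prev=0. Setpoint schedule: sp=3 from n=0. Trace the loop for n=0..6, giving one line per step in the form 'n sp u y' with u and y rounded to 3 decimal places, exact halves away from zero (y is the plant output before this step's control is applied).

0 3 8.250 0.000
1 3 -8.766 6.188
2 3 31.781 -7.193
3 3 -59.510 24.555
4 3 150.249 -47.088
5 3 -329.024 117.395
6 3 767.320 -258.508

(exact arithmetic carried between steps; '≈' marks a value shown rounded to 6 d.p. or computed from one; I and e_prev carry over from the previous line; the table rounds u and y to 3 d.p., halves away from zero)
n=0: y=0, sp=3, e=sp−y=3; I=3, D=e−e_prev=3; u=1/4·3+5/4·3+5/4·3=8.25; next y=-1/10·0+3/4·8.25=6.1875
n=1: y=6.1875, sp=3, e=sp−y=-3.1875; I=-0.1875, D=e−e_prev=-6.1875; u=1/4·(-3.1875)+5/4·(-0.1875)+5/4·(-6.1875)=-8.765625; next y=-1/10·6.1875+3/4·(-8.765625)≈-7.192969
n=2: y≈-7.192969, sp=3, e=sp−y≈10.192969; I≈10.005469, D=e−e_prev≈13.380469; u=1/4·10.192969+5/4·10.005469+5/4·13.380469≈31.780664; next y=-1/10·(-7.192969)+3/4·31.780664≈24.554795
n=3: y≈24.554795, sp=3, e=sp−y≈-21.554795; I≈-11.549326, D=e−e_prev≈-31.747764; u=1/4·(-21.554795)+5/4·(-11.549326)+5/4·(-31.747764)≈-59.510061; next y=-1/10·24.554795+3/4·(-59.510061)≈-47.088025
n=4: y≈-47.088025, sp=3, e=sp−y≈50.088025; I≈38.538699, D=e−e_prev≈71.642820; u=1/4·50.088025+5/4·38.538699+5/4·71.642820≈150.248905; next y=-1/10·(-47.088025)+3/4·150.248905≈117.395482
n=5: y≈117.395482, sp=3, e=sp−y≈-114.395482; I≈-75.856782, D=e−e_prev≈-164.483507; u=1/4·(-114.395482)+5/4·(-75.856782)+5/4·(-164.483507)≈-329.024232; next y=-1/10·117.395482+3/4·(-329.024232)≈-258.507722
n=6: y≈-258.507722, sp=3, e=sp−y≈261.507722; I≈185.650940, D=e−e_prev≈375.903204; u=1/4·261.507722+5/4·185.650940+5/4·375.903204≈767.319610; next y=-1/10·(-258.507722)+3/4·767.319610≈601.340480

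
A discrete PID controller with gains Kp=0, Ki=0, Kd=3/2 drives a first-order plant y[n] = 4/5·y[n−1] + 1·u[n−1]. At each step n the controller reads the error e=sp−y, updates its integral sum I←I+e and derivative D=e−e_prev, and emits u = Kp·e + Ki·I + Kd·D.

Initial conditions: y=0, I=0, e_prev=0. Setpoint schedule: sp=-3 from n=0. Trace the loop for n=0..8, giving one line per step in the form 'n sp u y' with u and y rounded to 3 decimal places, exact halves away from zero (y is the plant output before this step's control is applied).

(exact arithmetic carried between steps; '≈' marks a value shown rounded to 6 d.p. or computed from one; I and e_prev carry over from the previous line; the table rounds u and y to 3 d.p., halves away from zero)
n=0: y=0, sp=-3, e=sp−y=-3; I=-3, D=e−e_prev=-3; u=0·(-3)+0·(-3)+3/2·(-3)=-4.5; next y=4/5·0+1·(-4.5)=-4.5
n=1: y=-4.5, sp=-3, e=sp−y=1.5; I=-1.5, D=e−e_prev=4.5; u=0·1.5+0·(-1.5)+3/2·4.5=6.75; next y=4/5·(-4.5)+1·6.75=3.15
n=2: y=3.15, sp=-3, e=sp−y=-6.15; I=-7.65, D=e−e_prev=-7.65; u=0·(-6.15)+0·(-7.65)+3/2·(-7.65)=-11.475; next y=4/5·3.15+1·(-11.475)=-8.955
n=3: y=-8.955, sp=-3, e=sp−y=5.955; I=-1.695, D=e−e_prev=12.105; u=0·5.955+0·(-1.695)+3/2·12.105=18.1575; next y=4/5·(-8.955)+1·18.1575=10.9935
n=4: y=10.9935, sp=-3, e=sp−y=-13.9935; I=-15.6885, D=e−e_prev=-19.9485; u=0·(-13.9935)+0·(-15.6885)+3/2·(-19.9485)=-29.92275; next y=4/5·10.9935+1·(-29.92275)=-21.12795
n=5: y=-21.12795, sp=-3, e=sp−y=18.12795; I=2.43945, D=e−e_prev=32.12145; u=0·18.12795+0·2.43945+3/2·32.12145=48.182175; next y=4/5·(-21.12795)+1·48.182175=31.279815
n=6: y=31.279815, sp=-3, e=sp−y=-34.279815; I=-31.840365, D=e−e_prev=-52.407765; u=0·(-34.279815)+0·(-31.840365)+3/2·(-52.407765)≈-78.611648; next y=4/5·31.279815+1·(-78.611648)≈-53.587796
n=7: y≈-53.587796, sp=-3, e=sp−y≈50.587796; I≈18.747431, D=e−e_prev≈84.867611; u=0·50.587796+0·18.747431+3/2·84.867611≈127.301416; next y=4/5·(-53.587796)+1·127.301416≈84.431179
n=8: y≈84.431179, sp=-3, e=sp−y≈-87.431179; I≈-68.683749, D=e−e_prev≈-138.018975; u=0·(-87.431179)+0·(-68.683749)+3/2·(-138.018975)≈-207.028462; next y=4/5·84.431179+1·(-207.028462)≈-139.483519

0 -3 -4.500 0.000
1 -3 6.750 -4.500
2 -3 -11.475 3.150
3 -3 18.158 -8.955
4 -3 -29.923 10.994
5 -3 48.182 -21.128
6 -3 -78.612 31.280
7 -3 127.301 -53.588
8 -3 -207.028 84.431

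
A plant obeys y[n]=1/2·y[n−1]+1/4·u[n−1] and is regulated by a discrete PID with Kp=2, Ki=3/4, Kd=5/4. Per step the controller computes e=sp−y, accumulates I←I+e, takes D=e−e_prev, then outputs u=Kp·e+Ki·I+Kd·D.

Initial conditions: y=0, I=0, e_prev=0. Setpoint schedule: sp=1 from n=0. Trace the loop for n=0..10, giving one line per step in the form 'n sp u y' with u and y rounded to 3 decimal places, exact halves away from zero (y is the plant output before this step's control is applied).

0 1 4.000 0.000
1 1 -0.500 1.000
2 1 3.250 0.375
3 1 0.438 1.000
4 1 2.781 0.609
5 1 1.023 1.000
6 1 2.488 0.756
7 1 1.390 1.000
8 1 2.305 0.847
9 1 1.619 1.000
10 1 2.191 0.905

(exact arithmetic carried between steps; '≈' marks a value shown rounded to 6 d.p. or computed from one; I and e_prev carry over from the previous line; the table rounds u and y to 3 d.p., halves away from zero)
n=0: y=0, sp=1, e=sp−y=1; I=1, D=e−e_prev=1; u=2·1+3/4·1+5/4·1=4; next y=1/2·0+1/4·4=1
n=1: y=1, sp=1, e=sp−y=0; I=1, D=e−e_prev=-1; u=2·0+3/4·1+5/4·(-1)=-0.5; next y=1/2·1+1/4·(-0.5)=0.375
n=2: y=0.375, sp=1, e=sp−y=0.625; I=1.625, D=e−e_prev=0.625; u=2·0.625+3/4·1.625+5/4·0.625=3.25; next y=1/2·0.375+1/4·3.25=1
n=3: y=1, sp=1, e=sp−y=0; I=1.625, D=e−e_prev=-0.625; u=2·0+3/4·1.625+5/4·(-0.625)=0.4375; next y=1/2·1+1/4·0.4375=0.609375
n=4: y=0.609375, sp=1, e=sp−y=0.390625; I=2.015625, D=e−e_prev=0.390625; u=2·0.390625+3/4·2.015625+5/4·0.390625=2.78125; next y=1/2·0.609375+1/4·2.78125=1
n=5: y=1, sp=1, e=sp−y=0; I=2.015625, D=e−e_prev=-0.390625; u=2·0+3/4·2.015625+5/4·(-0.390625)≈1.023438; next y=1/2·1+1/4·1.023438≈0.755859
n=6: y≈0.755859, sp=1, e=sp−y≈0.244141; I≈2.259766, D=e−e_prev≈0.244141; u=2·0.244141+3/4·2.259766+5/4·0.244141≈2.488281; next y=1/2·0.755859+1/4·2.488281≈1
n=7: y=1, sp=1, e=sp−y=0; I≈2.259766, D=e−e_prev≈-0.244141; u=2·0+3/4·2.259766+5/4·(-0.244141)≈1.389648; next y=1/2·1+1/4·1.389648≈0.847412
n=8: y≈0.847412, sp=1, e=sp−y≈0.152588; I≈2.412354, D=e−e_prev≈0.152588; u=2·0.152588+3/4·2.412354+5/4·0.152588≈2.305176; next y=1/2·0.847412+1/4·2.305176≈1
n=9: y=1, sp=1, e=sp−y=0; I≈2.412354, D=e−e_prev≈-0.152588; u=2·0+3/4·2.412354+5/4·(-0.152588)≈1.618530; next y=1/2·1+1/4·1.618530≈0.904633
n=10: y≈0.904633, sp=1, e=sp−y≈0.095367; I≈2.507721, D=e−e_prev≈0.095367; u=2·0.095367+3/4·2.507721+5/4·0.095367≈2.190735; next y=1/2·0.904633+1/4·2.190735≈1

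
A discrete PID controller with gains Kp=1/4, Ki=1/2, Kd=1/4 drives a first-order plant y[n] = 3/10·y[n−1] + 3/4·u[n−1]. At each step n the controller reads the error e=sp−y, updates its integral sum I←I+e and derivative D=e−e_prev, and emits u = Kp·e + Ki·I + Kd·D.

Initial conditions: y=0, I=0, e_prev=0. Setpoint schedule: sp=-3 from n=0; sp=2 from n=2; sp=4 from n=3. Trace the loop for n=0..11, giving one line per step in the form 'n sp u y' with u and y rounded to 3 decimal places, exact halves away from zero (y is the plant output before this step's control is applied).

(exact arithmetic carried between steps; '≈' marks a value shown rounded to 6 d.p. or computed from one; I and e_prev carry over from the previous line; the table rounds u and y to 3 d.p., halves away from zero)
n=0: y=0, sp=-3, e=sp−y=-3; I=-3, D=e−e_prev=-3; u=1/4·(-3)+1/2·(-3)+1/4·(-3)=-3; next y=3/10·0+3/4·(-3)=-2.25
n=1: y=-2.25, sp=-3, e=sp−y=-0.75; I=-3.75, D=e−e_prev=2.25; u=1/4·(-0.75)+1/2·(-3.75)+1/4·2.25=-1.5; next y=3/10·(-2.25)+3/4·(-1.5)=-1.8
n=2: y=-1.8, sp=2, e=sp−y=3.8; I=0.05, D=e−e_prev=4.55; u=1/4·3.8+1/2·0.05+1/4·4.55=2.1125; next y=3/10·(-1.8)+3/4·2.1125=1.044375
n=3: y=1.044375, sp=4, e=sp−y=2.955625; I=3.005625, D=e−e_prev=-0.844375; u=1/4·2.955625+1/2·3.005625+1/4·(-0.844375)=2.030625; next y=3/10·1.044375+3/4·2.030625≈1.836281
n=4: y≈1.836281, sp=4, e=sp−y≈2.163719; I≈5.169344, D=e−e_prev≈-0.791906; u=1/4·2.163719+1/2·5.169344+1/4·(-0.791906)≈2.927625; next y=3/10·1.836281+3/4·2.927625≈2.746603
n=5: y≈2.746603, sp=4, e=sp−y≈1.253397; I≈6.422741, D=e−e_prev≈-0.910322; u=1/4·1.253397+1/2·6.422741+1/4·(-0.910322)≈3.297139; next y=3/10·2.746603+3/4·3.297139≈3.296835
n=6: y≈3.296835, sp=4, e=sp−y≈0.703165; I≈7.125905, D=e−e_prev≈-0.550232; u=1/4·0.703165+1/2·7.125905+1/4·(-0.550232)≈3.601186; next y=3/10·3.296835+3/4·3.601186≈3.689940
n=7: y≈3.689940, sp=4, e=sp−y≈0.310060; I≈7.435965, D=e−e_prev≈-0.393105; u=1/4·0.310060+1/2·7.435965+1/4·(-0.393105)≈3.697222; next y=3/10·3.689940+3/4·3.697222≈3.879898
n=8: y≈3.879898, sp=4, e=sp−y≈0.120102; I≈7.556067, D=e−e_prev≈-0.189958; u=1/4·0.120102+1/2·7.556067+1/4·(-0.189958)≈3.760570; next y=3/10·3.879898+3/4·3.760570≈3.984397
n=9: y≈3.984397, sp=4, e=sp−y≈0.015603; I≈7.571671, D=e−e_prev≈-0.104498; u=1/4·0.015603+1/2·7.571671+1/4·(-0.104498)≈3.763612; next y=3/10·3.984397+3/4·3.763612≈4.018028
n=10: y≈4.018028, sp=4, e=sp−y≈-0.018028; I≈7.553643, D=e−e_prev≈-0.033631; u=1/4·(-0.018028)+1/2·7.553643+1/4·(-0.033631)≈3.763907; next y=3/10·4.018028+3/4·3.763907≈4.028338
n=11: y≈4.028338, sp=4, e=sp−y≈-0.028338; I≈7.525305, D=e−e_prev≈-0.010311; u=1/4·(-0.028338)+1/2·7.525305+1/4·(-0.010311)≈3.752990; next y=3/10·4.028338+3/4·3.752990≈4.023244

0 -3 -3.000 0.000
1 -3 -1.500 -2.250
2 2 2.113 -1.800
3 4 2.031 1.044
4 4 2.928 1.836
5 4 3.297 2.747
6 4 3.601 3.297
7 4 3.697 3.690
8 4 3.761 3.880
9 4 3.764 3.984
10 4 3.764 4.018
11 4 3.753 4.028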